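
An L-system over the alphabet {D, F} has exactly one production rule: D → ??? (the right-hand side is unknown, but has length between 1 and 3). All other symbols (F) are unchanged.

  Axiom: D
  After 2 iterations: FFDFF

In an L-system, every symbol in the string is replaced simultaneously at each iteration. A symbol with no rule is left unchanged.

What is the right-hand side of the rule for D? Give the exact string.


Trying D → FDF:
  Step 0: D
  Step 1: FDF
  Step 2: FFDFF
Matches the given result.

Answer: FDF


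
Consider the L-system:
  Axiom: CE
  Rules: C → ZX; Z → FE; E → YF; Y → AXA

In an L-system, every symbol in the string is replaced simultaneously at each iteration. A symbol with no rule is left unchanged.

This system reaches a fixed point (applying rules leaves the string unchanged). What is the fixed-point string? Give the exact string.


Answer: FAXAFXAXAF

Derivation:
Step 0: CE
Step 1: ZXYF
Step 2: FEXAXAF
Step 3: FYFXAXAF
Step 4: FAXAFXAXAF
Step 5: FAXAFXAXAF  (unchanged — fixed point at step 4)


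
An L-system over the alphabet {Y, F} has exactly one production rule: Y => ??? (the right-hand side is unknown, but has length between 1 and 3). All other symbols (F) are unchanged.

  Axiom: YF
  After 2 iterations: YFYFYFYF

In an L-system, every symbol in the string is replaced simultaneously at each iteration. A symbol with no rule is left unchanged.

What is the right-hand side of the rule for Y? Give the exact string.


Trying Y => YFY:
  Step 0: YF
  Step 1: YFYF
  Step 2: YFYFYFYF
Matches the given result.

Answer: YFY


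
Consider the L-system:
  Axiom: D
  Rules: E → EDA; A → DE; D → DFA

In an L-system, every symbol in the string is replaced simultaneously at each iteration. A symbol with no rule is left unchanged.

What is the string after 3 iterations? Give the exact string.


Step 0: D
Step 1: DFA
Step 2: DFAFDE
Step 3: DFAFDEFDFAEDA

Answer: DFAFDEFDFAEDA


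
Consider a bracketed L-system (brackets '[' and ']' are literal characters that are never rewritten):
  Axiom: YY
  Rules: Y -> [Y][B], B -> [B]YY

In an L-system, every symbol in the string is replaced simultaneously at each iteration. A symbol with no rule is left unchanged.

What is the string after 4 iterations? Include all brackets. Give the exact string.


Answer: [[[[Y][B]][[B]YY]][[[B]YY][Y][B][Y][B]]][[[[B]YY][Y][B][Y][B]][[Y][B]][[B]YY][[Y][B]][[B]YY]][[[[Y][B]][[B]YY]][[[B]YY][Y][B][Y][B]]][[[[B]YY][Y][B][Y][B]][[Y][B]][[B]YY][[Y][B]][[B]YY]]

Derivation:
Step 0: YY
Step 1: [Y][B][Y][B]
Step 2: [[Y][B]][[B]YY][[Y][B]][[B]YY]
Step 3: [[[Y][B]][[B]YY]][[[B]YY][Y][B][Y][B]][[[Y][B]][[B]YY]][[[B]YY][Y][B][Y][B]]
Step 4: [[[[Y][B]][[B]YY]][[[B]YY][Y][B][Y][B]]][[[[B]YY][Y][B][Y][B]][[Y][B]][[B]YY][[Y][B]][[B]YY]][[[[Y][B]][[B]YY]][[[B]YY][Y][B][Y][B]]][[[[B]YY][Y][B][Y][B]][[Y][B]][[B]YY][[Y][B]][[B]YY]]


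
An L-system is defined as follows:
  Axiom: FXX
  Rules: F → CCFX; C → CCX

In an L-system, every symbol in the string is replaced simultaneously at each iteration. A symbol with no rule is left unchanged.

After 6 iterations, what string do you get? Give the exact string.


Answer: CCXCCXXCCXCCXXXCCXCCXXCCXCCXXXXCCXCCXXCCXCCXXXCCXCCXXCCXCCXXXXXCCXCCXXCCXCCXXXCCXCCXXCCXCCXXXXCCXCCXXCCXCCXXXCCXCCXXCCXCCXXXXXCCXCCXXCCXCCXXXCCXCCXXCCXCCXXXXCCXCCXXCCXCCXXXCCXCCXXCCXCCXXXXCCXCCXXCCXCCXXXCCXCCXXCCXCCXXXCCXCCXXCCXCCXXCCXCCXCCFXXXXXXXX

Derivation:
Step 0: FXX
Step 1: CCFXXX
Step 2: CCXCCXCCFXXXX
Step 3: CCXCCXXCCXCCXXCCXCCXCCFXXXXX
Step 4: CCXCCXXCCXCCXXXCCXCCXXCCXCCXXXCCXCCXXCCXCCXXCCXCCXCCFXXXXXX
Step 5: CCXCCXXCCXCCXXXCCXCCXXCCXCCXXXXCCXCCXXCCXCCXXXCCXCCXXCCXCCXXXXCCXCCXXCCXCCXXXCCXCCXXCCXCCXXXCCXCCXXCCXCCXXCCXCCXCCFXXXXXXX
Step 6: CCXCCXXCCXCCXXXCCXCCXXCCXCCXXXXCCXCCXXCCXCCXXXCCXCCXXCCXCCXXXXXCCXCCXXCCXCCXXXCCXCCXXCCXCCXXXXCCXCCXXCCXCCXXXCCXCCXXCCXCCXXXXXCCXCCXXCCXCCXXXCCXCCXXCCXCCXXXXCCXCCXXCCXCCXXXCCXCCXXCCXCCXXXXCCXCCXXCCXCCXXXCCXCCXXCCXCCXXXCCXCCXXCCXCCXXCCXCCXCCFXXXXXXXX


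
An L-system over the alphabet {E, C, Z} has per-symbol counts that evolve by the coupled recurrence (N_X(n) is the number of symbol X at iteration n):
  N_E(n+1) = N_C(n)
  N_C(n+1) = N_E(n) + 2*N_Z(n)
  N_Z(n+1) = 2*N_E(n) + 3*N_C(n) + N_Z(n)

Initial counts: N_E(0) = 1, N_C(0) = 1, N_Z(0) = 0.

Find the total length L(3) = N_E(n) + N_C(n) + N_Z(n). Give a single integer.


Step 0: N_E=1, N_C=1, N_Z=0, L=2
Step 1: N_E=1, N_C=1, N_Z=5, L=7
Step 2: N_E=1, N_C=11, N_Z=10, L=22
Step 3: N_E=11, N_C=21, N_Z=45, L=77

Answer: 77


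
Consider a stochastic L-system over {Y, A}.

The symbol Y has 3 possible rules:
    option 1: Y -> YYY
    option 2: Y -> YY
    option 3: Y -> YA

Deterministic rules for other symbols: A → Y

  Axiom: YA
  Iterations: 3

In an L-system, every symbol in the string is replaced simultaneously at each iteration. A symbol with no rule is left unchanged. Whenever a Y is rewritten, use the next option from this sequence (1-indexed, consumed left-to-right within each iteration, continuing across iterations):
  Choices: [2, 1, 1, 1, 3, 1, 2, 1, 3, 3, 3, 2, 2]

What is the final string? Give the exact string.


Step 0: YA
Step 1: YYY  (used choices [2])
Step 2: YYYYYYYYY  (used choices [1, 1, 1])
Step 3: YAYYYYYYYYYAYAYAYYYY  (used choices [3, 1, 2, 1, 3, 3, 3, 2, 2])

Answer: YAYYYYYYYYYAYAYAYYYY


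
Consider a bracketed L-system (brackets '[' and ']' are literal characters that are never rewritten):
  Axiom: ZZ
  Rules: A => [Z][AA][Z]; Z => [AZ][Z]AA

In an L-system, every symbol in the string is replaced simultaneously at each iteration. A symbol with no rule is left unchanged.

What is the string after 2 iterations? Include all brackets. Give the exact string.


Answer: [[Z][AA][Z][AZ][Z]AA][[AZ][Z]AA][Z][AA][Z][Z][AA][Z][[Z][AA][Z][AZ][Z]AA][[AZ][Z]AA][Z][AA][Z][Z][AA][Z]

Derivation:
Step 0: ZZ
Step 1: [AZ][Z]AA[AZ][Z]AA
Step 2: [[Z][AA][Z][AZ][Z]AA][[AZ][Z]AA][Z][AA][Z][Z][AA][Z][[Z][AA][Z][AZ][Z]AA][[AZ][Z]AA][Z][AA][Z][Z][AA][Z]


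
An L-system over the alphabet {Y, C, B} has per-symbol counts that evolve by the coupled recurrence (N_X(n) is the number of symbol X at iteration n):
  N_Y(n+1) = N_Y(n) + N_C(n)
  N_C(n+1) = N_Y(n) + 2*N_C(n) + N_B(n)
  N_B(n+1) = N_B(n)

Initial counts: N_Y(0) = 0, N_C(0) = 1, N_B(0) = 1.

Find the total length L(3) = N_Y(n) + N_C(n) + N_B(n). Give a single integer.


Step 0: N_Y=0, N_C=1, N_B=1, L=2
Step 1: N_Y=1, N_C=3, N_B=1, L=5
Step 2: N_Y=4, N_C=8, N_B=1, L=13
Step 3: N_Y=12, N_C=21, N_B=1, L=34

Answer: 34


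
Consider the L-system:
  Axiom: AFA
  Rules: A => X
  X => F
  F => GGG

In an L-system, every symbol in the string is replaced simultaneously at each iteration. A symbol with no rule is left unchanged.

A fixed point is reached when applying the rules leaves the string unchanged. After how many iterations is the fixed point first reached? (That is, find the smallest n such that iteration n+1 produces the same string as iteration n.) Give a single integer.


Answer: 3

Derivation:
Step 0: AFA
Step 1: XGGGX
Step 2: FGGGF
Step 3: GGGGGGGGG
Step 4: GGGGGGGGG  (unchanged — fixed point at step 3)


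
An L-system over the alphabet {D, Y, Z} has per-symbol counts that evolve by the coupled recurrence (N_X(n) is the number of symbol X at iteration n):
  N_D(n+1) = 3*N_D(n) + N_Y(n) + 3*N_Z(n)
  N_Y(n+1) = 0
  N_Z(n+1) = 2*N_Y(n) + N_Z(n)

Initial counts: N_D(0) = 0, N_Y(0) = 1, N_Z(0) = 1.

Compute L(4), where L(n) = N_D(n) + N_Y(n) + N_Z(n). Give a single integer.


Step 0: N_D=0, N_Y=1, N_Z=1, L=2
Step 1: N_D=4, N_Y=0, N_Z=3, L=7
Step 2: N_D=21, N_Y=0, N_Z=3, L=24
Step 3: N_D=72, N_Y=0, N_Z=3, L=75
Step 4: N_D=225, N_Y=0, N_Z=3, L=228

Answer: 228


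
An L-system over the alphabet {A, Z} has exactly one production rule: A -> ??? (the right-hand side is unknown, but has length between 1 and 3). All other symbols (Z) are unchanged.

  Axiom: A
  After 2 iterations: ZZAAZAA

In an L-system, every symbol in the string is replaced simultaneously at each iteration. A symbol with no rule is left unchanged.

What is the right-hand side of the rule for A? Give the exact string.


Answer: ZAA

Derivation:
Trying A -> ZAA:
  Step 0: A
  Step 1: ZAA
  Step 2: ZZAAZAA
Matches the given result.


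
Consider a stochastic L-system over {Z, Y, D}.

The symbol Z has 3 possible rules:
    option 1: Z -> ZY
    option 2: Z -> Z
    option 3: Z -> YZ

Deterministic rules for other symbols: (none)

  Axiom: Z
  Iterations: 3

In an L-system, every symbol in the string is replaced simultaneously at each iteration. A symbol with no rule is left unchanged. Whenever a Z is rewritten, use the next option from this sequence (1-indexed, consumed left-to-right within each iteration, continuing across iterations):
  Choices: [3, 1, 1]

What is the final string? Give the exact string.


Answer: YZYY

Derivation:
Step 0: Z
Step 1: YZ  (used choices [3])
Step 2: YZY  (used choices [1])
Step 3: YZYY  (used choices [1])


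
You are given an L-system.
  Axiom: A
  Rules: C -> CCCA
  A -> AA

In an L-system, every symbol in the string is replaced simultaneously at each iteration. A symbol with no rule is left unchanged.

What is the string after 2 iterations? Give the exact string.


Step 0: A
Step 1: AA
Step 2: AAAA

Answer: AAAA


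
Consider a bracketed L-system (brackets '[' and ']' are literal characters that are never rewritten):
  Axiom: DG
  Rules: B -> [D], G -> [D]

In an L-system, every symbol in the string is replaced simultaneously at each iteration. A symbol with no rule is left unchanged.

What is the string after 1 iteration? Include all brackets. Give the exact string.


Step 0: DG
Step 1: D[D]

Answer: D[D]


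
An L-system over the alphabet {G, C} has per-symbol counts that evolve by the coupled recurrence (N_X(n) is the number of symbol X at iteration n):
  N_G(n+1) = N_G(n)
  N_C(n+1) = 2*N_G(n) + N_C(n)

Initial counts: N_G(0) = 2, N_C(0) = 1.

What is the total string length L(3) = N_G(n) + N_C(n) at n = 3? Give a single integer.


Answer: 15

Derivation:
Step 0: N_G=2, N_C=1, L=3
Step 1: N_G=2, N_C=5, L=7
Step 2: N_G=2, N_C=9, L=11
Step 3: N_G=2, N_C=13, L=15


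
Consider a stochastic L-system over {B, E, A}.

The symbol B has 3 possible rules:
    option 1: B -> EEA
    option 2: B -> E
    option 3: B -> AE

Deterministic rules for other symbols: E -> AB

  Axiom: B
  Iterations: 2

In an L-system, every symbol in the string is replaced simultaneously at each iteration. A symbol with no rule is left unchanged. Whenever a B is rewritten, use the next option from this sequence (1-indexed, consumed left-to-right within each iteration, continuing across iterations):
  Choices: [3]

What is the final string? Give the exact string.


Answer: AAB

Derivation:
Step 0: B
Step 1: AE  (used choices [3])
Step 2: AAB  (used choices [])


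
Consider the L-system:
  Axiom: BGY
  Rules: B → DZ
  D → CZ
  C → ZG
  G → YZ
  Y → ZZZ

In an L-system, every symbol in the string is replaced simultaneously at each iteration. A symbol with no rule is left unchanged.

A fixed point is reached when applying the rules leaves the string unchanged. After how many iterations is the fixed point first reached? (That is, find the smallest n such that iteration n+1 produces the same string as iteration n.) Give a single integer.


Answer: 5

Derivation:
Step 0: BGY
Step 1: DZYZZZZ
Step 2: CZZZZZZZZZ
Step 3: ZGZZZZZZZZZ
Step 4: ZYZZZZZZZZZZ
Step 5: ZZZZZZZZZZZZZZ
Step 6: ZZZZZZZZZZZZZZ  (unchanged — fixed point at step 5)


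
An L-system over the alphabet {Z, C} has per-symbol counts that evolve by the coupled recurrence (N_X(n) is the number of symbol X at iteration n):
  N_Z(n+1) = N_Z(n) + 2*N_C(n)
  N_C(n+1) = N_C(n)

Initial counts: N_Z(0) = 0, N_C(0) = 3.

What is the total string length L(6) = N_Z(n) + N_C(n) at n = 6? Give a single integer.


Answer: 39

Derivation:
Step 0: N_Z=0, N_C=3, L=3
Step 1: N_Z=6, N_C=3, L=9
Step 2: N_Z=12, N_C=3, L=15
Step 3: N_Z=18, N_C=3, L=21
Step 4: N_Z=24, N_C=3, L=27
Step 5: N_Z=30, N_C=3, L=33
Step 6: N_Z=36, N_C=3, L=39


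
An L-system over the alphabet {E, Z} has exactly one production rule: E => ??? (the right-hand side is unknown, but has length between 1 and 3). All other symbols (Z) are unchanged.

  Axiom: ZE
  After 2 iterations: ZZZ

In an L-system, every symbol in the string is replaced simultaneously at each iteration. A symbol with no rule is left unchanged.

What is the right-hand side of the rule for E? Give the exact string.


Trying E => ZZ:
  Step 0: ZE
  Step 1: ZZZ
  Step 2: ZZZ
Matches the given result.

Answer: ZZ


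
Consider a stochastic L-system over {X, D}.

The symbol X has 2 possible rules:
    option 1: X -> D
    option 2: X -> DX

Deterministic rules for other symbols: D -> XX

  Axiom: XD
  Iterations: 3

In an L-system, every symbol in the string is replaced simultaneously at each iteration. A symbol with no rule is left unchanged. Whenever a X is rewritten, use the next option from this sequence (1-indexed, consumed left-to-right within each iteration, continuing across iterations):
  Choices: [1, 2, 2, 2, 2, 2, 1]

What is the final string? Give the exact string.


Answer: DXDXXXDXXXD

Derivation:
Step 0: XD
Step 1: DXX  (used choices [1])
Step 2: XXDXDX  (used choices [2, 2])
Step 3: DXDXXXDXXXD  (used choices [2, 2, 2, 1])


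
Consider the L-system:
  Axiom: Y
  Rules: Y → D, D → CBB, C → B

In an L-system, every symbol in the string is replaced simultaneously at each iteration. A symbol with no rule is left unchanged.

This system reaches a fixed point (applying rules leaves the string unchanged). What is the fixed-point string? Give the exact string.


Step 0: Y
Step 1: D
Step 2: CBB
Step 3: BBB
Step 4: BBB  (unchanged — fixed point at step 3)

Answer: BBB


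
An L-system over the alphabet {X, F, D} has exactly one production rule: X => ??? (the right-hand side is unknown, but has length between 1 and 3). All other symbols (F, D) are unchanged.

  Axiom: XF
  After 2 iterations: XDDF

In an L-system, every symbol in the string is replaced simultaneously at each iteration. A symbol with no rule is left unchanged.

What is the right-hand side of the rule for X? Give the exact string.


Answer: XD

Derivation:
Trying X => XD:
  Step 0: XF
  Step 1: XDF
  Step 2: XDDF
Matches the given result.


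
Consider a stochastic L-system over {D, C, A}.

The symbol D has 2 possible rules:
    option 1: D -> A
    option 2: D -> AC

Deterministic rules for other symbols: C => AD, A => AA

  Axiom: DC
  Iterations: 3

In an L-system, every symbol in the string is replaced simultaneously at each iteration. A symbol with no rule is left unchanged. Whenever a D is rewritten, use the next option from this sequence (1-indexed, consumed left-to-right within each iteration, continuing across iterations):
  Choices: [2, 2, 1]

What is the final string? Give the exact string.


Step 0: DC
Step 1: ACAD  (used choices [2])
Step 2: AAADAAAC  (used choices [2])
Step 3: AAAAAAAAAAAAAAD  (used choices [1])

Answer: AAAAAAAAAAAAAAD


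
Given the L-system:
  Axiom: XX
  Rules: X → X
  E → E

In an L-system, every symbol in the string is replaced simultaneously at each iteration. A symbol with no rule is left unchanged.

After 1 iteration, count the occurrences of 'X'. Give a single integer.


Step 0: XX  (2 'X')
Step 1: XX  (2 'X')

Answer: 2


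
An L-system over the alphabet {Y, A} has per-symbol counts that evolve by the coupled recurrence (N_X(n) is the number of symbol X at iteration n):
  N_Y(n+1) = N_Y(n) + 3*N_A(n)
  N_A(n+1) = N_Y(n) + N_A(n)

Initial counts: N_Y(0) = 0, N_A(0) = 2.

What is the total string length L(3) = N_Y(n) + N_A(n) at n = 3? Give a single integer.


Answer: 56

Derivation:
Step 0: N_Y=0, N_A=2, L=2
Step 1: N_Y=6, N_A=2, L=8
Step 2: N_Y=12, N_A=8, L=20
Step 3: N_Y=36, N_A=20, L=56


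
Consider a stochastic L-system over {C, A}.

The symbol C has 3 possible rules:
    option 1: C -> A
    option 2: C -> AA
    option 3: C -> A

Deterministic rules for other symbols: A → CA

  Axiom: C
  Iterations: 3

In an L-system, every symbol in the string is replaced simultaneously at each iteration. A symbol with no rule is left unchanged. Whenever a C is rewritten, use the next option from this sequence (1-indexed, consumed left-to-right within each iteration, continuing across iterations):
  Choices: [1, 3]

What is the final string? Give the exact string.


Answer: ACA

Derivation:
Step 0: C
Step 1: A  (used choices [1])
Step 2: CA  (used choices [])
Step 3: ACA  (used choices [3])


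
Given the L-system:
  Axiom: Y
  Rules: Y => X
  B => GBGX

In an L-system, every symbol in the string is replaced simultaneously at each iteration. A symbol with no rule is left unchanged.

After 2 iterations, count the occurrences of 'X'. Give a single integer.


Answer: 1

Derivation:
Step 0: Y  (0 'X')
Step 1: X  (1 'X')
Step 2: X  (1 'X')


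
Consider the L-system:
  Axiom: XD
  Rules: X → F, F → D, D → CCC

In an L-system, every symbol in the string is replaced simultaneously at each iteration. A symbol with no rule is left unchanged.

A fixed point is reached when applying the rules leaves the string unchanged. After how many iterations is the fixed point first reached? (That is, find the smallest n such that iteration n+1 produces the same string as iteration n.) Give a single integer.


Answer: 3

Derivation:
Step 0: XD
Step 1: FCCC
Step 2: DCCC
Step 3: CCCCCC
Step 4: CCCCCC  (unchanged — fixed point at step 3)


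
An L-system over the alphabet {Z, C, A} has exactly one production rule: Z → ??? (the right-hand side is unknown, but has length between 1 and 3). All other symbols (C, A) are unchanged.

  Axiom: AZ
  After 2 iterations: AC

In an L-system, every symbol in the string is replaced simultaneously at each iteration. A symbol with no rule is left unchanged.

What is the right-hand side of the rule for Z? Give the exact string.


Answer: C

Derivation:
Trying Z → C:
  Step 0: AZ
  Step 1: AC
  Step 2: AC
Matches the given result.


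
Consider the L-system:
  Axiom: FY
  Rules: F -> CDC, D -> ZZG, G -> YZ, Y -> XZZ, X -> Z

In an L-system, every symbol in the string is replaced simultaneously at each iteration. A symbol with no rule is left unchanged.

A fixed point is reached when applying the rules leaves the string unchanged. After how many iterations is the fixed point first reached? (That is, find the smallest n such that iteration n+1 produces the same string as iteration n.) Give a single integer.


Step 0: FY
Step 1: CDCXZZ
Step 2: CZZGCZZZ
Step 3: CZZYZCZZZ
Step 4: CZZXZZZCZZZ
Step 5: CZZZZZZCZZZ
Step 6: CZZZZZZCZZZ  (unchanged — fixed point at step 5)

Answer: 5


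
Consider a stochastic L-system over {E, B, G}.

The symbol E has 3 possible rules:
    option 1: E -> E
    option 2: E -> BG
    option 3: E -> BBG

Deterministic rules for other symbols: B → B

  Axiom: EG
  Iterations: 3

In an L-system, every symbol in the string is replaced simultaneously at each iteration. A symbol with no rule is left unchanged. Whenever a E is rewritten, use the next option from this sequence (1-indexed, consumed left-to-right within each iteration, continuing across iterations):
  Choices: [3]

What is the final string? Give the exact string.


Step 0: EG
Step 1: BBGG  (used choices [3])
Step 2: BBGG  (used choices [])
Step 3: BBGG  (used choices [])

Answer: BBGG


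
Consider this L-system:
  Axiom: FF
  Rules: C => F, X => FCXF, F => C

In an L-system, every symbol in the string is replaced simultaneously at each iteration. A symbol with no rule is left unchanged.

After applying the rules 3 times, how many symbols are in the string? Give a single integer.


Answer: 2

Derivation:
Step 0: length = 2
Step 1: length = 2
Step 2: length = 2
Step 3: length = 2


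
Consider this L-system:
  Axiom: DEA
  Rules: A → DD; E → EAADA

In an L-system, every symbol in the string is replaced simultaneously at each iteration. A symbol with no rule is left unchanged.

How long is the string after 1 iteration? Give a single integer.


Answer: 8

Derivation:
Step 0: length = 3
Step 1: length = 8


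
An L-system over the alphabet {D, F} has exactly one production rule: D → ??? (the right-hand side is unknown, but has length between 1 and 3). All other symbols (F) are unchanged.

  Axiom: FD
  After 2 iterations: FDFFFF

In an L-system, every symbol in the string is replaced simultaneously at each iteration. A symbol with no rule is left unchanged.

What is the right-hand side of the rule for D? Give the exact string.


Trying D → DFF:
  Step 0: FD
  Step 1: FDFF
  Step 2: FDFFFF
Matches the given result.

Answer: DFF


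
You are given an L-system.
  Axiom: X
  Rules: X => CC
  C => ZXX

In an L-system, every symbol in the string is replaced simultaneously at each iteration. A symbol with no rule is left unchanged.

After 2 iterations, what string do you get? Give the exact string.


Answer: ZXXZXX

Derivation:
Step 0: X
Step 1: CC
Step 2: ZXXZXX


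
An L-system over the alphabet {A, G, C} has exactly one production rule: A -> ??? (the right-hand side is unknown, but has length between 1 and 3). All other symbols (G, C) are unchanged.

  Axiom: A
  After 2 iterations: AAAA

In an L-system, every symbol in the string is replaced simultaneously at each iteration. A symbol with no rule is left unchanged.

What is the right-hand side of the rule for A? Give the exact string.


Trying A -> AA:
  Step 0: A
  Step 1: AA
  Step 2: AAAA
Matches the given result.

Answer: AA


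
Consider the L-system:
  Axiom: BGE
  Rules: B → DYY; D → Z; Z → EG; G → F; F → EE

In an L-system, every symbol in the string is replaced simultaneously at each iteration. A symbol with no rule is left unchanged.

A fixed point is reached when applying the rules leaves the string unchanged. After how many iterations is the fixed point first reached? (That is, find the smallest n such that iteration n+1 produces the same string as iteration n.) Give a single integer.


Step 0: BGE
Step 1: DYYFE
Step 2: ZYYEEE
Step 3: EGYYEEE
Step 4: EFYYEEE
Step 5: EEEYYEEE
Step 6: EEEYYEEE  (unchanged — fixed point at step 5)

Answer: 5


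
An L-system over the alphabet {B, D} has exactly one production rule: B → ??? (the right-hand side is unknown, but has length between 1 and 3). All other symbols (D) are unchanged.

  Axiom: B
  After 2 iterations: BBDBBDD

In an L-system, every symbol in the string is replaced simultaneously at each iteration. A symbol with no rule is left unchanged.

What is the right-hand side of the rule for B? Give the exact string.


Answer: BBD

Derivation:
Trying B → BBD:
  Step 0: B
  Step 1: BBD
  Step 2: BBDBBDD
Matches the given result.


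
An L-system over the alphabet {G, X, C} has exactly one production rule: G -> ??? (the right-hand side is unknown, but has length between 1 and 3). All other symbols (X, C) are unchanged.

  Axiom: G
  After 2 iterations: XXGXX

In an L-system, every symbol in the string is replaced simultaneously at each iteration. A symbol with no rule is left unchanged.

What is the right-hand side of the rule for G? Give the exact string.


Trying G -> XGX:
  Step 0: G
  Step 1: XGX
  Step 2: XXGXX
Matches the given result.

Answer: XGX


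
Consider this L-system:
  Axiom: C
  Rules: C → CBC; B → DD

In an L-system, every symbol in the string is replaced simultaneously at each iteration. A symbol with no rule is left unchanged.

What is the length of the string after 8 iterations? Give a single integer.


Answer: 638

Derivation:
Step 0: length = 1
Step 1: length = 3
Step 2: length = 8
Step 3: length = 18
Step 4: length = 38
Step 5: length = 78
Step 6: length = 158
Step 7: length = 318
Step 8: length = 638


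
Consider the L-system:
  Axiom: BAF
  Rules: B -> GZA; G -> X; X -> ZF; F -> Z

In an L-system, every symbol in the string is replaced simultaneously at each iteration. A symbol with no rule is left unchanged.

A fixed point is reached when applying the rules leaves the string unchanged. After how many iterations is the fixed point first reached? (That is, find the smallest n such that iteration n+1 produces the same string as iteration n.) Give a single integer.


Step 0: BAF
Step 1: GZAAZ
Step 2: XZAAZ
Step 3: ZFZAAZ
Step 4: ZZZAAZ
Step 5: ZZZAAZ  (unchanged — fixed point at step 4)

Answer: 4


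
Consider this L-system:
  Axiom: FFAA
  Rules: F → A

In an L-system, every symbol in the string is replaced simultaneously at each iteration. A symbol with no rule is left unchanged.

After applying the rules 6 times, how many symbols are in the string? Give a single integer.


Answer: 4

Derivation:
Step 0: length = 4
Step 1: length = 4
Step 2: length = 4
Step 3: length = 4
Step 4: length = 4
Step 5: length = 4
Step 6: length = 4


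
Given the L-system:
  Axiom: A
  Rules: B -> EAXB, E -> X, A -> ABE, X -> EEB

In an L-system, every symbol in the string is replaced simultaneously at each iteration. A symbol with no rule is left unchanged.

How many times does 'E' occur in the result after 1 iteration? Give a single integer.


Step 0: A  (0 'E')
Step 1: ABE  (1 'E')

Answer: 1


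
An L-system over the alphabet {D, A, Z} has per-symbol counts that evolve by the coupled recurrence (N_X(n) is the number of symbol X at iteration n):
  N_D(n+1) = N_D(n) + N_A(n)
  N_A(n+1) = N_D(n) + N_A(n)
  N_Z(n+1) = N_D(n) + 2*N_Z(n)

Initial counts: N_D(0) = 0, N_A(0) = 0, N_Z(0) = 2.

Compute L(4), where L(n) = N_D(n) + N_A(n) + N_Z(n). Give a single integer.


Answer: 32

Derivation:
Step 0: N_D=0, N_A=0, N_Z=2, L=2
Step 1: N_D=0, N_A=0, N_Z=4, L=4
Step 2: N_D=0, N_A=0, N_Z=8, L=8
Step 3: N_D=0, N_A=0, N_Z=16, L=16
Step 4: N_D=0, N_A=0, N_Z=32, L=32


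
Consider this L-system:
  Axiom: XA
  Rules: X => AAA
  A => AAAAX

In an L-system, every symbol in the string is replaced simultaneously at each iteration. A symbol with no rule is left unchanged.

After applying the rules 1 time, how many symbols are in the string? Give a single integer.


Answer: 8

Derivation:
Step 0: length = 2
Step 1: length = 8


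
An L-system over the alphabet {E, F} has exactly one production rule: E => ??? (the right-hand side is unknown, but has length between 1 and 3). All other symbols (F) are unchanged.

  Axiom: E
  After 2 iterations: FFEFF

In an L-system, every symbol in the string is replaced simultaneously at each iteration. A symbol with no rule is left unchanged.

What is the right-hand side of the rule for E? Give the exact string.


Answer: FEF

Derivation:
Trying E => FEF:
  Step 0: E
  Step 1: FEF
  Step 2: FFEFF
Matches the given result.


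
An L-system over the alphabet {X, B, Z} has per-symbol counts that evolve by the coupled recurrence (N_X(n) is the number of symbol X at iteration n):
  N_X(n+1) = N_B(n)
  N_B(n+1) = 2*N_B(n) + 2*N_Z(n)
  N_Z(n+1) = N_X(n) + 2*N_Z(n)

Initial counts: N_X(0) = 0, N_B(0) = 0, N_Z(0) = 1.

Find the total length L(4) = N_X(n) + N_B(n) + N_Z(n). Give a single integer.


Step 0: N_X=0, N_B=0, N_Z=1, L=1
Step 1: N_X=0, N_B=2, N_Z=2, L=4
Step 2: N_X=2, N_B=8, N_Z=4, L=14
Step 3: N_X=8, N_B=24, N_Z=10, L=42
Step 4: N_X=24, N_B=68, N_Z=28, L=120

Answer: 120


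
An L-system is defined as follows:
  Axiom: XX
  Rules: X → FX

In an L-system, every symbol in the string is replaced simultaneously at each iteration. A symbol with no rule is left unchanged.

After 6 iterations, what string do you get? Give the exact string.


Answer: FFFFFFXFFFFFFX

Derivation:
Step 0: XX
Step 1: FXFX
Step 2: FFXFFX
Step 3: FFFXFFFX
Step 4: FFFFXFFFFX
Step 5: FFFFFXFFFFFX
Step 6: FFFFFFXFFFFFFX


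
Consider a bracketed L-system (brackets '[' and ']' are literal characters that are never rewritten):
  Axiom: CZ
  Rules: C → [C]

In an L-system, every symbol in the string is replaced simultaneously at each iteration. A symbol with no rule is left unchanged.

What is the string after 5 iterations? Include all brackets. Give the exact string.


Step 0: CZ
Step 1: [C]Z
Step 2: [[C]]Z
Step 3: [[[C]]]Z
Step 4: [[[[C]]]]Z
Step 5: [[[[[C]]]]]Z

Answer: [[[[[C]]]]]Z


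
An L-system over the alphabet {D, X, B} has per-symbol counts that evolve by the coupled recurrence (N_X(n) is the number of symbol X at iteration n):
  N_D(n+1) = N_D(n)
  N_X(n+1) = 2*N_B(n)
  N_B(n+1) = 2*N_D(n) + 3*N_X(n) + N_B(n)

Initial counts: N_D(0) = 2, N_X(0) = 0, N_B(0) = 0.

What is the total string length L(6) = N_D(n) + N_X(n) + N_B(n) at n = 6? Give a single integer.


Step 0: N_D=2, N_X=0, N_B=0, L=2
Step 1: N_D=2, N_X=0, N_B=4, L=6
Step 2: N_D=2, N_X=8, N_B=8, L=18
Step 3: N_D=2, N_X=16, N_B=36, L=54
Step 4: N_D=2, N_X=72, N_B=88, L=162
Step 5: N_D=2, N_X=176, N_B=308, L=486
Step 6: N_D=2, N_X=616, N_B=840, L=1458

Answer: 1458


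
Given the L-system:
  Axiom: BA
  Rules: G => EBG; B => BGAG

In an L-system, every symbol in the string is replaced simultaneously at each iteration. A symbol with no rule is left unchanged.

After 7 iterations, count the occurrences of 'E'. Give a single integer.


Answer: 238

Derivation:
Step 0: length=2, 'E' count=0
Step 1: length=5, 'E' count=0
Step 2: length=12, 'E' count=2
Step 3: length=29, 'E' count=6
Step 4: length=70, 'E' count=16
Step 5: length=169, 'E' count=40
Step 6: length=408, 'E' count=98
Step 7: length=985, 'E' count=238
Final string: BGAGEBGAEBGEBGAGEBGAEBGAGEBGEBGAGEBGAEBGEBGAGEBGAEBGAGEBGAEBGEBGAGEBGEBGAGEBGAEBGEBGAGEBGAEBGAGEBGEBGAGEBGAEBGEBGAGEBGAEBGAGEBGAEBGEBGAGEBGAEBGAGEBGEBGAGEBGAEBGEBGAGEBGEBGAGEBGAEBGEBGAGEBGAEBGAGEBGEBGAGEBGAEBGEBGAGEBGAEBGAGEBGAEBGEBGAGEBGEBGAGEBGAEBGEBGAGEBGAEBGAGEBGEBGAGEBGAEBGEBGAGEBGAEBGAGEBGAEBGEBGAGEBGAEBGAGEBGEBGAGEBGAEBGEBGAGEBGAEBGAGEBGAEBGEBGAGEBGEBGAGEBGAEBGEBGAGEBGAEBGAGEBGEBGAGEBGAEBGEBGAGEBGEBGAGEBGAEBGEBGAGEBGAEBGAGEBGEBGAGEBGAEBGEBGAGEBGAEBGAGEBGAEBGEBGAGEBGEBGAGEBGAEBGEBGAGEBGAEBGAGEBGEBGAGEBGAEBGEBGAGEBGAEBGAGEBGAEBGEBGAGEBGAEBGAGEBGEBGAGEBGAEBGEBGAGEBGEBGAGEBGAEBGEBGAGEBGAEBGAGEBGEBGAGEBGAEBGEBGAGEBGAEBGAGEBGAEBGEBGAGEBGEBGAGEBGAEBGEBGAGEBGAEBGAGEBGEBGAGEBGAEBGEBGAGEBGAEBGAGEBGAEBGEBGAGEBGAEBGAGEBGEBGAGEBGAEBGEBGAGEBGAEBGAGEBGAEBGEBGAGEBGEBGAGEBGAEBGEBGAGEBGAEBGAGEBGEBGAGEBGAEBGEBGAGEBGAEBGAGEBGAEBGEBGAGEBGAEBGAGEBGEBGAGEBGAEBGEBGAGEBGEBGAGEBGAEBGEBGAGEBGAEBGAGEBGEBGAGEBGAEBGEBGAGEBGAEBGAGEBGAEBGEBGAGEBGEBGAGEBGAEBGEBGAGEBGAEBGAGEBGEBGAGEBGAEBGEBGAGEBGA


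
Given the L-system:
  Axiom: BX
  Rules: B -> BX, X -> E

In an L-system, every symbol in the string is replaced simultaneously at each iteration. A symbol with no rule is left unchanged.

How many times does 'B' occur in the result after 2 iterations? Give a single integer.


Step 0: BX  (1 'B')
Step 1: BXE  (1 'B')
Step 2: BXEE  (1 'B')

Answer: 1


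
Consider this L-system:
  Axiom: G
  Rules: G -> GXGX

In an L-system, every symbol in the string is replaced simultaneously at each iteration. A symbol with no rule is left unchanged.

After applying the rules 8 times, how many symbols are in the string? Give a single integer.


Answer: 766

Derivation:
Step 0: length = 1
Step 1: length = 4
Step 2: length = 10
Step 3: length = 22
Step 4: length = 46
Step 5: length = 94
Step 6: length = 190
Step 7: length = 382
Step 8: length = 766


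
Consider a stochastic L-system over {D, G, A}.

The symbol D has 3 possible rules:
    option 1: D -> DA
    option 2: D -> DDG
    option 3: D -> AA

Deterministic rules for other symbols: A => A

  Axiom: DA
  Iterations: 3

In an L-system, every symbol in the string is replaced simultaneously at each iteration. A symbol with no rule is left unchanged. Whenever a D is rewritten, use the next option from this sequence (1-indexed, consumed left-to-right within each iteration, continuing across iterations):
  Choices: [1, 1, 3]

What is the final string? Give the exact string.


Step 0: DA
Step 1: DAA  (used choices [1])
Step 2: DAAA  (used choices [1])
Step 3: AAAAA  (used choices [3])

Answer: AAAAA


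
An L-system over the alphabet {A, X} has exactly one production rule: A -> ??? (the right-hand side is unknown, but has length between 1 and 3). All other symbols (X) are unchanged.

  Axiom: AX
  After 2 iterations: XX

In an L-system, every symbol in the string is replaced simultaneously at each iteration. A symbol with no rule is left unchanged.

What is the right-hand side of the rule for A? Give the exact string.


Trying A -> X:
  Step 0: AX
  Step 1: XX
  Step 2: XX
Matches the given result.

Answer: X


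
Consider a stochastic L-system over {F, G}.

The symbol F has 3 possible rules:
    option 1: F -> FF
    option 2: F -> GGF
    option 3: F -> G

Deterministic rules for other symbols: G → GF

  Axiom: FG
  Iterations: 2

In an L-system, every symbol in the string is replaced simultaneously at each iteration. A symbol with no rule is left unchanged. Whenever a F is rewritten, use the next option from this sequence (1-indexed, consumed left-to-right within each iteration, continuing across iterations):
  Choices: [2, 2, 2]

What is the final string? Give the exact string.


Step 0: FG
Step 1: GGFGF  (used choices [2])
Step 2: GFGFGGFGFGGF  (used choices [2, 2])

Answer: GFGFGGFGFGGF


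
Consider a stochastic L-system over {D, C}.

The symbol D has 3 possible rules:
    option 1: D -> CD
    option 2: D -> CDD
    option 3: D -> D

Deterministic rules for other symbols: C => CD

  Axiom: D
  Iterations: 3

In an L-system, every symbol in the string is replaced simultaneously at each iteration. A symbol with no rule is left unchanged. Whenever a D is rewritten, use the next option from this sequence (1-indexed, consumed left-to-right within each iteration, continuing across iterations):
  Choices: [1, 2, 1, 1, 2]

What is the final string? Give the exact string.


Answer: CDCDCDCDCDD

Derivation:
Step 0: D
Step 1: CD  (used choices [1])
Step 2: CDCDD  (used choices [2])
Step 3: CDCDCDCDCDD  (used choices [1, 1, 2])


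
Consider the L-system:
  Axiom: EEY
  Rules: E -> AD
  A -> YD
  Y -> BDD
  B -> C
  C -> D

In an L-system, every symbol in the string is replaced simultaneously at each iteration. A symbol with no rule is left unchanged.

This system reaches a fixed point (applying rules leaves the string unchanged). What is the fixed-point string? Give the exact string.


Answer: DDDDDDDDDDDDD

Derivation:
Step 0: EEY
Step 1: ADADBDD
Step 2: YDDYDDCDD
Step 3: BDDDDBDDDDDDD
Step 4: CDDDDCDDDDDDD
Step 5: DDDDDDDDDDDDD
Step 6: DDDDDDDDDDDDD  (unchanged — fixed point at step 5)


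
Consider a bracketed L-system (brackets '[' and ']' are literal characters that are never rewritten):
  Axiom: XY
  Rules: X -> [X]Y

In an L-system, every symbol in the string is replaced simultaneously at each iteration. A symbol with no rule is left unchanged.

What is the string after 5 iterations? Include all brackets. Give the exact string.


Step 0: XY
Step 1: [X]YY
Step 2: [[X]Y]YY
Step 3: [[[X]Y]Y]YY
Step 4: [[[[X]Y]Y]Y]YY
Step 5: [[[[[X]Y]Y]Y]Y]YY

Answer: [[[[[X]Y]Y]Y]Y]YY


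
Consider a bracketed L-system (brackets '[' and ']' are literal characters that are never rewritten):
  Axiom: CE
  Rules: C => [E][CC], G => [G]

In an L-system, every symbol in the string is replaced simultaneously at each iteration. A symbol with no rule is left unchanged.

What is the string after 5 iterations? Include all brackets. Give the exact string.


Answer: [E][[E][[E][[E][[E][CC][E][CC]][E][[E][CC][E][CC]]][E][[E][[E][CC][E][CC]][E][[E][CC][E][CC]]]][E][[E][[E][[E][CC][E][CC]][E][[E][CC][E][CC]]][E][[E][[E][CC][E][CC]][E][[E][CC][E][CC]]]]]E

Derivation:
Step 0: CE
Step 1: [E][CC]E
Step 2: [E][[E][CC][E][CC]]E
Step 3: [E][[E][[E][CC][E][CC]][E][[E][CC][E][CC]]]E
Step 4: [E][[E][[E][[E][CC][E][CC]][E][[E][CC][E][CC]]][E][[E][[E][CC][E][CC]][E][[E][CC][E][CC]]]]E
Step 5: [E][[E][[E][[E][[E][CC][E][CC]][E][[E][CC][E][CC]]][E][[E][[E][CC][E][CC]][E][[E][CC][E][CC]]]][E][[E][[E][[E][CC][E][CC]][E][[E][CC][E][CC]]][E][[E][[E][CC][E][CC]][E][[E][CC][E][CC]]]]]E


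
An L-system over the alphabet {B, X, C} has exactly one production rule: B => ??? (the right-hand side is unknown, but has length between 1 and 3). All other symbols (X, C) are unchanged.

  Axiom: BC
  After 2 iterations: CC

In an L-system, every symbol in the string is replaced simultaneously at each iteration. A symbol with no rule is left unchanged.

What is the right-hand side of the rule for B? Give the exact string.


Answer: C

Derivation:
Trying B => C:
  Step 0: BC
  Step 1: CC
  Step 2: CC
Matches the given result.


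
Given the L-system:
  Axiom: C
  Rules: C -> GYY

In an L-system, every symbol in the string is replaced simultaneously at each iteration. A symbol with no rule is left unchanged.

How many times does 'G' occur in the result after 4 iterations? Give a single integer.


Step 0: C  (0 'G')
Step 1: GYY  (1 'G')
Step 2: GYY  (1 'G')
Step 3: GYY  (1 'G')
Step 4: GYY  (1 'G')

Answer: 1


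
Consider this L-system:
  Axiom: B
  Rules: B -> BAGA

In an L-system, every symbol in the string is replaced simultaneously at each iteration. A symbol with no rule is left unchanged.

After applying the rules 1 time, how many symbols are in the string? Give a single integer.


Step 0: length = 1
Step 1: length = 4

Answer: 4


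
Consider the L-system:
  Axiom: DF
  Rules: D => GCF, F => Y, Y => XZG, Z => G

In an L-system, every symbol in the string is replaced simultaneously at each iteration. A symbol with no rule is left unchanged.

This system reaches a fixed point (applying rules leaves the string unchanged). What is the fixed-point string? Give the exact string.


Answer: GCXGGXGG

Derivation:
Step 0: DF
Step 1: GCFY
Step 2: GCYXZG
Step 3: GCXZGXGG
Step 4: GCXGGXGG
Step 5: GCXGGXGG  (unchanged — fixed point at step 4)


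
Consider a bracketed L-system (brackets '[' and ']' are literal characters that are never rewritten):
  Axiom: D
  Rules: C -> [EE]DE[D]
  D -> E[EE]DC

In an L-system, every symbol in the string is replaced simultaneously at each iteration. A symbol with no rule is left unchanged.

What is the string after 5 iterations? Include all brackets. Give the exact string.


Answer: E[EE]E[EE]E[EE]E[EE]E[EE]DC[EE]DE[D][EE]E[EE]DCE[E[EE]DC][EE]E[EE]E[EE]DC[EE]DE[D]E[E[EE]E[EE]DC[EE]DE[D]][EE]E[EE]E[EE]E[EE]DC[EE]DE[D][EE]E[EE]DCE[E[EE]DC]E[E[EE]E[EE]E[EE]DC[EE]DE[D][EE]E[EE]DCE[E[EE]DC]]

Derivation:
Step 0: D
Step 1: E[EE]DC
Step 2: E[EE]E[EE]DC[EE]DE[D]
Step 3: E[EE]E[EE]E[EE]DC[EE]DE[D][EE]E[EE]DCE[E[EE]DC]
Step 4: E[EE]E[EE]E[EE]E[EE]DC[EE]DE[D][EE]E[EE]DCE[E[EE]DC][EE]E[EE]E[EE]DC[EE]DE[D]E[E[EE]E[EE]DC[EE]DE[D]]
Step 5: E[EE]E[EE]E[EE]E[EE]E[EE]DC[EE]DE[D][EE]E[EE]DCE[E[EE]DC][EE]E[EE]E[EE]DC[EE]DE[D]E[E[EE]E[EE]DC[EE]DE[D]][EE]E[EE]E[EE]E[EE]DC[EE]DE[D][EE]E[EE]DCE[E[EE]DC]E[E[EE]E[EE]E[EE]DC[EE]DE[D][EE]E[EE]DCE[E[EE]DC]]


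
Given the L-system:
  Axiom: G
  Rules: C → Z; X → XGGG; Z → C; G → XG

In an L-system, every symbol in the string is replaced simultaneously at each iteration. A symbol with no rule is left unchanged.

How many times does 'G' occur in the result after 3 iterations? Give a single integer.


Answer: 10

Derivation:
Step 0: G  (1 'G')
Step 1: XG  (1 'G')
Step 2: XGGGXG  (4 'G')
Step 3: XGGGXGXGXGXGGGXG  (10 'G')


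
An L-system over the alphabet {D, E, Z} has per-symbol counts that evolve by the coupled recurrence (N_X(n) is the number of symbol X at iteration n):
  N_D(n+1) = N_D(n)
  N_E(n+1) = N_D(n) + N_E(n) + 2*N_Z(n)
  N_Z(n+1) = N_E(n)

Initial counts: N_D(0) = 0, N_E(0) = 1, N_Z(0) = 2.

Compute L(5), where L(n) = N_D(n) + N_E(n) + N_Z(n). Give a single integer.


Answer: 96

Derivation:
Step 0: N_D=0, N_E=1, N_Z=2, L=3
Step 1: N_D=0, N_E=5, N_Z=1, L=6
Step 2: N_D=0, N_E=7, N_Z=5, L=12
Step 3: N_D=0, N_E=17, N_Z=7, L=24
Step 4: N_D=0, N_E=31, N_Z=17, L=48
Step 5: N_D=0, N_E=65, N_Z=31, L=96


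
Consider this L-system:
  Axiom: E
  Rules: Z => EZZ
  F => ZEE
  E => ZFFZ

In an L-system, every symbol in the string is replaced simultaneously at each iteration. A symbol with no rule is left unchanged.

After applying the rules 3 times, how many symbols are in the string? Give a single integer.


Answer: 42

Derivation:
Step 0: length = 1
Step 1: length = 4
Step 2: length = 12
Step 3: length = 42
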